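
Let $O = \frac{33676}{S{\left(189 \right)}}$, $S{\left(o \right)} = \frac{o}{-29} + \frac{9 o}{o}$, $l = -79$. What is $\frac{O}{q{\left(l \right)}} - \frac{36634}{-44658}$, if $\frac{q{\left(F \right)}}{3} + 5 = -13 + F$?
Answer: $- \frac{22039931}{481314} \approx -45.791$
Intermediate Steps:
$S{\left(o \right)} = 9 - \frac{o}{29}$ ($S{\left(o \right)} = o \left(- \frac{1}{29}\right) + 9 = - \frac{o}{29} + 9 = 9 - \frac{o}{29}$)
$q{\left(F \right)} = -54 + 3 F$ ($q{\left(F \right)} = -15 + 3 \left(-13 + F\right) = -15 + \left(-39 + 3 F\right) = -54 + 3 F$)
$O = \frac{244151}{18}$ ($O = \frac{33676}{9 - \frac{189}{29}} = \frac{33676}{\frac{72}{29}} = 33676 \cdot \frac{29}{72} = \frac{244151}{18} \approx 13564.0$)
$\frac{O}{q{\left(l \right)}} - \frac{36634}{-44658} = \frac{244151}{18 \left(-54 + 3 \left(-79\right)\right)} - \frac{36634}{-44658} = \frac{244151}{18 \left(-54 - 237\right)} - - \frac{18317}{22329} = \frac{244151}{18 \left(-291\right)} + \frac{18317}{22329} = \frac{244151}{18} \left(- \frac{1}{291}\right) + \frac{18317}{22329} = - \frac{244151}{5238} + \frac{18317}{22329} = - \frac{22039931}{481314}$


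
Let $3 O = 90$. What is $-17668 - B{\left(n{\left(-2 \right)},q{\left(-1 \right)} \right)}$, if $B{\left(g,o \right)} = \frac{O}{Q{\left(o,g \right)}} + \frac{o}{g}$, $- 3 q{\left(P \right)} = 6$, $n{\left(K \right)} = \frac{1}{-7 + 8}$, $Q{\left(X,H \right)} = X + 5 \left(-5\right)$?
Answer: $- \frac{158984}{9} \approx -17665.0$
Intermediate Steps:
$O = 30$ ($O = \frac{1}{3} \cdot 90 = 30$)
$Q{\left(X,H \right)} = -25 + X$ ($Q{\left(X,H \right)} = X - 25 = -25 + X$)
$n{\left(K \right)} = 1$ ($n{\left(K \right)} = 1^{-1} = 1$)
$q{\left(P \right)} = -2$ ($q{\left(P \right)} = \left(- \frac{1}{3}\right) 6 = -2$)
$B{\left(g,o \right)} = \frac{30}{-25 + o} + \frac{o}{g}$
$-17668 - B{\left(n{\left(-2 \right)},q{\left(-1 \right)} \right)} = -17668 - \left(\frac{30}{-25 - 2} - \frac{2}{1}\right) = -17668 - \left(\frac{30}{-27} - 2\right) = -17668 - \left(30 \left(- \frac{1}{27}\right) - 2\right) = -17668 - \left(- \frac{10}{9} - 2\right) = -17668 - - \frac{28}{9} = -17668 + \frac{28}{9} = - \frac{158984}{9}$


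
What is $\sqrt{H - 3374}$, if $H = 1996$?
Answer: $i \sqrt{1378} \approx 37.121 i$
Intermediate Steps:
$\sqrt{H - 3374} = \sqrt{1996 - 3374} = \sqrt{-1378} = i \sqrt{1378}$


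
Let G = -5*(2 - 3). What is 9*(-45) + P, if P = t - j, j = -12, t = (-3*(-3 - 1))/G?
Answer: -1953/5 ≈ -390.60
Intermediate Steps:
G = 5 (G = -5*(-1) = 5)
t = 12/5 (t = -3*(-3 - 1)/5 = -3*(-4)*(1/5) = 12*(1/5) = 12/5 ≈ 2.4000)
P = 72/5 (P = 12/5 - 1*(-12) = 12/5 + 12 = 72/5 ≈ 14.400)
9*(-45) + P = 9*(-45) + 72/5 = -405 + 72/5 = -1953/5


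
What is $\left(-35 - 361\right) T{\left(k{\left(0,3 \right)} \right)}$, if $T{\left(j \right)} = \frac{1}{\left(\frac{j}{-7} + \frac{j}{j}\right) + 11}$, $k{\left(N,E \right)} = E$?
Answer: $- \frac{308}{9} \approx -34.222$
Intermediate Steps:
$T{\left(j \right)} = \frac{1}{12 - \frac{j}{7}}$ ($T{\left(j \right)} = \frac{1}{\left(j \left(- \frac{1}{7}\right) + 1\right) + 11} = \frac{1}{\left(- \frac{j}{7} + 1\right) + 11} = \frac{1}{\left(1 - \frac{j}{7}\right) + 11} = \frac{1}{12 - \frac{j}{7}}$)
$\left(-35 - 361\right) T{\left(k{\left(0,3 \right)} \right)} = \left(-35 - 361\right) \left(- \frac{7}{-84 + 3}\right) = - 396 \left(- \frac{7}{-81}\right) = - 396 \left(\left(-7\right) \left(- \frac{1}{81}\right)\right) = \left(-396\right) \frac{7}{81} = - \frac{308}{9}$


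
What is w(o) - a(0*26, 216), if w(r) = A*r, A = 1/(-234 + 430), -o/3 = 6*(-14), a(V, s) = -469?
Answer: 3292/7 ≈ 470.29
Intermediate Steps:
o = 252 (o = -18*(-14) = -3*(-84) = 252)
A = 1/196 ≈ 0.0051020
w(r) = r/196
w(o) - a(0*26, 216) = (1/196)*252 - 1*(-469) = 9/7 + 469 = 3292/7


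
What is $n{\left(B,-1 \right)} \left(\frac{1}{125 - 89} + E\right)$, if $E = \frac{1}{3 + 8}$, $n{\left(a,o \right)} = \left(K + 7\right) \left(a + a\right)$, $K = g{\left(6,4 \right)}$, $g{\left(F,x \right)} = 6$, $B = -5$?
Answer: $- \frac{3055}{198} \approx -15.429$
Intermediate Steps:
$K = 6$
$n{\left(a,o \right)} = 26 a$ ($n{\left(a,o \right)} = \left(6 + 7\right) \left(a + a\right) = 13 \cdot 2 a = 26 a$)
$E = \frac{1}{11} \approx 0.090909$
$n{\left(B,-1 \right)} \left(\frac{1}{125 - 89} + E\right) = 26 \left(-5\right) \left(\frac{1}{125 - 89} + \frac{1}{11}\right) = - 130 \left(\frac{1}{36} + \frac{1}{11}\right) = \left(-130\right) \frac{47}{396} = - \frac{3055}{198}$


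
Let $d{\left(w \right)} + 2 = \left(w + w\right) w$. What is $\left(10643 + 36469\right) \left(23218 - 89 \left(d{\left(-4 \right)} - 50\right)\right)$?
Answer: $1177705776$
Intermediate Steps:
$d{\left(w \right)} = -2 + 2 w^{2}$ ($d{\left(w \right)} = -2 + \left(w + w\right) w = -2 + 2 w w = -2 + 2 w^{2}$)
$\left(10643 + 36469\right) \left(23218 - 89 \left(d{\left(-4 \right)} - 50\right)\right) = \left(10643 + 36469\right) \left(23218 - 89 \left(\left(-2 + 2 \left(-4\right)^{2}\right) - 50\right)\right) = 47112 \left(23218 - 89 \left(\left(-2 + 2 \cdot 16\right) - 50\right)\right) = 47112 \left(23218 - 89 \left(\left(-2 + 32\right) - 50\right)\right) = 47112 \left(23218 - 89 \left(30 - 50\right)\right) = 47112 \left(23218 - -1780\right) = 47112 \left(23218 + 1780\right) = 47112 \cdot 24998 = 1177705776$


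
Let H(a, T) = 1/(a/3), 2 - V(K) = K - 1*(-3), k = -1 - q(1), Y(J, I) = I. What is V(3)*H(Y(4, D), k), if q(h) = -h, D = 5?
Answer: -12/5 ≈ -2.4000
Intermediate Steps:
k = 0 (k = -1 - (-1) = -1 - 1*(-1) = -1 + 1 = 0)
V(K) = -1 - K (V(K) = 2 - (K - 1*(-3)) = 2 - (K + 3) = 2 - (3 + K) = 2 + (-3 - K) = -1 - K)
H(a, T) = 3/a (H(a, T) = 1/(a*(1/3)) = 1/(a/3) = 3/a)
V(3)*H(Y(4, D), k) = (-1 - 1*3)*(3/5) = (-1 - 3)*(3*(1/5)) = -4*3/5 = -12/5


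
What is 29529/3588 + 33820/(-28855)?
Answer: 48714209/6902116 ≈ 7.0579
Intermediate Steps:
29529/3588 + 33820/(-28855) = 29529*(1/3588) + 33820*(-1/28855) = 9843/1196 - 6764/5771 = 48714209/6902116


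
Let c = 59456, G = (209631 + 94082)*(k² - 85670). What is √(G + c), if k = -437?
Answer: √31980734643 ≈ 1.7883e+5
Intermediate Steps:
G = 31980675187 (G = (209631 + 94082)*((-437)² - 85670) = 303713*(190969 - 85670) = 303713*105299 = 31980675187)
√(G + c) = √(31980675187 + 59456) = √31980734643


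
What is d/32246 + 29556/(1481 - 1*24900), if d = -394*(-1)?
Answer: -471917845/377584537 ≈ -1.2498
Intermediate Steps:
d = 394
d/32246 + 29556/(1481 - 1*24900) = 394/32246 + 29556/(1481 - 1*24900) = 394*(1/32246) + 29556/(1481 - 24900) = 197/16123 + 29556/(-23419) = 197/16123 + 29556*(-1/23419) = 197/16123 - 29556/23419 = -471917845/377584537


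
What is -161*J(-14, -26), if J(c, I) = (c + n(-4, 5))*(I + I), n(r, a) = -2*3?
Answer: -167440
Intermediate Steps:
n(r, a) = -6
J(c, I) = 2*I*(-6 + c) (J(c, I) = (c - 6)*(I + I) = (-6 + c)*(2*I) = 2*I*(-6 + c))
-161*J(-14, -26) = -322*(-26)*(-6 - 14) = -322*(-26)*(-20) = -161*1040 = -167440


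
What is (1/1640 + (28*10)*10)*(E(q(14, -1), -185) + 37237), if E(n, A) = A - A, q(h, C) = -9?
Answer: 170992341237/1640 ≈ 1.0426e+8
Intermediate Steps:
E(n, A) = 0
(1/1640 + (28*10)*10)*(E(q(14, -1), -185) + 37237) = (1/1640 + (28*10)*10)*(0 + 37237) = (1/1640 + 280*10)*37237 = (1/1640 + 2800)*37237 = (4592001/1640)*37237 = 170992341237/1640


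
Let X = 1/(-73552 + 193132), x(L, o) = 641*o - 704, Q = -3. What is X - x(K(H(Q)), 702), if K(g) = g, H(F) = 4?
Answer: -53724663239/119580 ≈ -4.4928e+5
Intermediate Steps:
x(L, o) = -704 + 641*o
X = 1/119580 ≈ 8.3626e-6
X - x(K(H(Q)), 702) = 1/119580 - (-704 + 641*702) = 1/119580 - (-704 + 449982) = 1/119580 - 1*449278 = 1/119580 - 449278 = -53724663239/119580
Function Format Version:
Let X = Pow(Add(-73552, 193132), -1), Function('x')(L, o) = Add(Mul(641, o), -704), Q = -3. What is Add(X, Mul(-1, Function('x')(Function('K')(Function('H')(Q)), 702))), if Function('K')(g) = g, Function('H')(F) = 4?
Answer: Rational(-53724663239, 119580) ≈ -4.4928e+5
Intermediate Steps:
Function('x')(L, o) = Add(-704, Mul(641, o))
X = Rational(1, 119580) (X = Pow(119580, -1) = Rational(1, 119580) ≈ 8.3626e-6)
Add(X, Mul(-1, Function('x')(Function('K')(Function('H')(Q)), 702))) = Add(Rational(1, 119580), Mul(-1, Add(-704, Mul(641, 702)))) = Add(Rational(1, 119580), Mul(-1, Add(-704, 449982))) = Add(Rational(1, 119580), Mul(-1, 449278)) = Add(Rational(1, 119580), -449278) = Rational(-53724663239, 119580)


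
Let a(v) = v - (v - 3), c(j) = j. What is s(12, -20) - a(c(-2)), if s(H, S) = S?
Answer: -23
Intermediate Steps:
a(v) = 3 (a(v) = v - (-3 + v) = v + (3 - v) = 3)
s(12, -20) - a(c(-2)) = -20 - 1*3 = -20 - 3 = -23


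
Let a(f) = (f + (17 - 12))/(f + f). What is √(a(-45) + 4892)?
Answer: 32*√43/3 ≈ 69.946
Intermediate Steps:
a(f) = (5 + f)/(2*f) (a(f) = (f + 5)/((2*f)) = (5 + f)*(1/(2*f)) = (5 + f)/(2*f))
√(a(-45) + 4892) = √((½)*(5 - 45)/(-45) + 4892) = √((½)*(-1/45)*(-40) + 4892) = √(4/9 + 4892) = √(44032/9) = 32*√43/3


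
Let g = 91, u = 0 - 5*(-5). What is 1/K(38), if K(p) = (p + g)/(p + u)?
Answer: 21/43 ≈ 0.48837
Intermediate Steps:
u = 25 (u = 0 + 25 = 25)
K(p) = (91 + p)/(25 + p) (K(p) = (p + 91)/(p + 25) = (91 + p)/(25 + p))
1/K(38) = 1/((91 + 38)/(25 + 38)) = 1/(129/63) = 1/((1/63)*129) = 1/(43/21) = 21/43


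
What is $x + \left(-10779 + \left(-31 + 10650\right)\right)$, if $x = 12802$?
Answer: $12642$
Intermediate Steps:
$x + \left(-10779 + \left(-31 + 10650\right)\right) = 12802 + \left(-10779 + \left(-31 + 10650\right)\right) = 12802 + \left(-10779 + 10619\right) = 12802 - 160 = 12642$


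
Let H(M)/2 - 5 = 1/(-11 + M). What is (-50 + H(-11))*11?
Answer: -441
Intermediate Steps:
H(M) = 10 + 2/(-11 + M)
(-50 + H(-11))*11 = (-50 + 2*(-54 + 5*(-11))/(-11 - 11))*11 = (-50 + 2*(-54 - 55)/(-22))*11 = (-50 + 2*(-1/22)*(-109))*11 = (-50 + 109/11)*11 = -441/11*11 = -441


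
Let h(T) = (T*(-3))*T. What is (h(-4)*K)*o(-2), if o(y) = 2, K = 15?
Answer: -1440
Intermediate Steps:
h(T) = -3*T**2 (h(T) = (-3*T)*T = -3*T**2)
(h(-4)*K)*o(-2) = (-3*(-4)**2*15)*2 = (-3*16*15)*2 = -48*15*2 = -720*2 = -1440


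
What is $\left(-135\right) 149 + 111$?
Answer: $-20004$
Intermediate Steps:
$\left(-135\right) 149 + 111 = -20115 + 111 = -20004$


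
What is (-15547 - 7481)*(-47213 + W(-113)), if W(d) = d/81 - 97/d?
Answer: 3317148865676/3051 ≈ 1.0872e+9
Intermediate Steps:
W(d) = -97/d + d/81 (W(d) = d*(1/81) - 97/d = d/81 - 97/d = -97/d + d/81)
(-15547 - 7481)*(-47213 + W(-113)) = (-15547 - 7481)*(-47213 + (-97/(-113) + (1/81)*(-113))) = -23028*(-47213 + (-97*(-1/113) - 113/81)) = -23028*(-47213 + (97/113 - 113/81)) = -23028*(-47213 - 4912/9153) = -23028*(-432145501/9153) = 3317148865676/3051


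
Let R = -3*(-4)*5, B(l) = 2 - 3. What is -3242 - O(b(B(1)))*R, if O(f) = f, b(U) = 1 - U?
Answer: -3362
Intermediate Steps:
B(l) = -1
R = 60 (R = 12*5 = 60)
-3242 - O(b(B(1)))*R = -3242 - (1 - 1*(-1))*60 = -3242 - (1 + 1)*60 = -3242 - 2*60 = -3242 - 1*120 = -3242 - 120 = -3362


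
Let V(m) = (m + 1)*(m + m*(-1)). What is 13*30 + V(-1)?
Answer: 390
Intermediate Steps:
V(m) = 0 (V(m) = (1 + m)*(m - m) = (1 + m)*0 = 0)
13*30 + V(-1) = 13*30 + 0 = 390 + 0 = 390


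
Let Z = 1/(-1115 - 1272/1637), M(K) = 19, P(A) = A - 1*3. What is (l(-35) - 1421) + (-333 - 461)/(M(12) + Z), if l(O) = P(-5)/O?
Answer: -888202118341/607291580 ≈ -1462.6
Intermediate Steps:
P(A) = -3 + A (P(A) = A - 3 = -3 + A)
l(O) = -8/O (l(O) = (-3 - 5)/O = -8/O)
Z = -1637/1826527 (Z = 1/(-1115 - 1272*1/1637) = 1/(-1115 - 1272/1637) = 1/(-1826527/1637) = -1637/1826527 ≈ -0.00089624)
(l(-35) - 1421) + (-333 - 461)/(M(12) + Z) = (-8/(-35) - 1421) + (-333 - 461)/(19 - 1637/1826527) = (-8*(-1/35) - 1421) - 794/34702376/1826527 = (8/35 - 1421) - 794*1826527/34702376 = -49727/35 - 725131219/17351188 = -888202118341/607291580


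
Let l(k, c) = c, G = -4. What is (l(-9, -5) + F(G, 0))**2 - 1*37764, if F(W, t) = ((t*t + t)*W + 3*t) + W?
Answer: -37683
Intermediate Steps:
F(W, t) = W + 3*t + W*(t + t**2) (F(W, t) = ((t**2 + t)*W + 3*t) + W = ((t + t**2)*W + 3*t) + W = (W*(t + t**2) + 3*t) + W = (3*t + W*(t + t**2)) + W = W + 3*t + W*(t + t**2))
(l(-9, -5) + F(G, 0))**2 - 1*37764 = (-5 + (-4 + 3*0 - 4*0 - 4*0**2))**2 - 1*37764 = (-5 + (-4 + 0 + 0 - 4*0))**2 - 37764 = (-5 + (-4 + 0 + 0 + 0))**2 - 37764 = (-5 - 4)**2 - 37764 = (-9)**2 - 37764 = 81 - 37764 = -37683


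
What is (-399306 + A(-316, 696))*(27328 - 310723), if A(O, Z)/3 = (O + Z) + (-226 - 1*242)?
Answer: 113236140150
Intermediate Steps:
A(O, Z) = -1404 + 3*O + 3*Z (A(O, Z) = 3*((O + Z) + (-226 - 1*242)) = 3*((O + Z) + (-226 - 242)) = 3*((O + Z) - 468) = 3*(-468 + O + Z) = -1404 + 3*O + 3*Z)
(-399306 + A(-316, 696))*(27328 - 310723) = (-399306 + (-1404 + 3*(-316) + 3*696))*(27328 - 310723) = (-399306 + (-1404 - 948 + 2088))*(-283395) = (-399306 - 264)*(-283395) = -399570*(-283395) = 113236140150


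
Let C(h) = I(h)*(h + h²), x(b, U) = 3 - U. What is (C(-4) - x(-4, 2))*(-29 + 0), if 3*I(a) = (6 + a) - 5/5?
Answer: -87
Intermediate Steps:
I(a) = 5/3 + a/3 (I(a) = ((6 + a) - 5/5)/3 = ((6 + a) - 5*⅕)/3 = ((6 + a) - 1)/3 = (5 + a)/3 = 5/3 + a/3)
C(h) = (5/3 + h/3)*(h + h²)
(C(-4) - x(-4, 2))*(-29 + 0) = ((⅓)*(-4)*(1 - 4)*(5 - 4) - (3 - 1*2))*(-29 + 0) = ((⅓)*(-4)*(-3)*1 - (3 - 2))*(-29) = (4 - 1*1)*(-29) = (4 - 1)*(-29) = 3*(-29) = -87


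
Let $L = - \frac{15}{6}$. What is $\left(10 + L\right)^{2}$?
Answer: $\frac{225}{4} \approx 56.25$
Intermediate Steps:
$L = - \frac{5}{2}$ ($L = \left(-15\right) \frac{1}{6} = - \frac{5}{2} \approx -2.5$)
$\left(10 + L\right)^{2} = \left(10 - \frac{5}{2}\right)^{2} = \left(\frac{15}{2}\right)^{2} = \frac{225}{4}$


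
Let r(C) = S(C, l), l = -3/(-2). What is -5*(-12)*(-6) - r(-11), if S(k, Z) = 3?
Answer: -363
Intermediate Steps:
l = 3/2 (l = -3*(-½) = 3/2 ≈ 1.5000)
r(C) = 3
-5*(-12)*(-6) - r(-11) = -5*(-12)*(-6) - 1*3 = 60*(-6) - 3 = -360 - 3 = -363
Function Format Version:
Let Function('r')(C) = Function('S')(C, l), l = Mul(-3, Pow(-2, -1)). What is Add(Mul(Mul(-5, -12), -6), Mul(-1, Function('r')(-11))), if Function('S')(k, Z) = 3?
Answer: -363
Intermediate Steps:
l = Rational(3, 2) (l = Mul(-3, Rational(-1, 2)) = Rational(3, 2) ≈ 1.5000)
Function('r')(C) = 3
Add(Mul(Mul(-5, -12), -6), Mul(-1, Function('r')(-11))) = Add(Mul(Mul(-5, -12), -6), Mul(-1, 3)) = Add(Mul(60, -6), -3) = Add(-360, -3) = -363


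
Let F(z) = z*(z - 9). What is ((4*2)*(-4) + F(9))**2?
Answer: 1024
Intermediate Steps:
F(z) = z*(-9 + z)
((4*2)*(-4) + F(9))**2 = ((4*2)*(-4) + 9*(-9 + 9))**2 = (8*(-4) + 9*0)**2 = (-32 + 0)**2 = (-32)**2 = 1024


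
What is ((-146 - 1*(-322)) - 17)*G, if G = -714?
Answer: -113526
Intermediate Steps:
((-146 - 1*(-322)) - 17)*G = ((-146 - 1*(-322)) - 17)*(-714) = ((-146 + 322) - 17)*(-714) = (176 - 17)*(-714) = 159*(-714) = -113526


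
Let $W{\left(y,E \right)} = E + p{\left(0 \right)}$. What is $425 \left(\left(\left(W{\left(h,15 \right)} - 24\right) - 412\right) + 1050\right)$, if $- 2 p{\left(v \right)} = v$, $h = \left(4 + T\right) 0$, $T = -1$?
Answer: $267325$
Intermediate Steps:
$h = 0$ ($h = \left(4 - 1\right) 0 = 3 \cdot 0 = 0$)
$p{\left(v \right)} = - \frac{v}{2}$
$W{\left(y,E \right)} = E$ ($W{\left(y,E \right)} = E - 0 = E + 0 = E$)
$425 \left(\left(\left(W{\left(h,15 \right)} - 24\right) - 412\right) + 1050\right) = 425 \left(\left(\left(15 - 24\right) - 412\right) + 1050\right) = 425 \left(\left(-9 - 412\right) + 1050\right) = 425 \left(-421 + 1050\right) = 425 \cdot 629 = 267325$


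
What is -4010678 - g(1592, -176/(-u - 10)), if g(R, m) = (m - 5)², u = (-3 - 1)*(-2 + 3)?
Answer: -36101431/9 ≈ -4.0113e+6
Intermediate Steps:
u = -4 (u = -4*1 = -4)
g(R, m) = (-5 + m)²
-4010678 - g(1592, -176/(-u - 10)) = -4010678 - (-5 - 176/(-1*(-4) - 10))² = -4010678 - (-5 - 176/(4 - 10))² = -4010678 - (-5 - 176/(-6))² = -4010678 - (-5 - ⅙*(-176))² = -4010678 - (-5 + 88/3)² = -4010678 - (73/3)² = -4010678 - 1*5329/9 = -4010678 - 5329/9 = -36101431/9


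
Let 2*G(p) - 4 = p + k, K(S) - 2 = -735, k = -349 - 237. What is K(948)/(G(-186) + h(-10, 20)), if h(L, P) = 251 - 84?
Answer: 733/217 ≈ 3.3779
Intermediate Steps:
k = -586
K(S) = -733 (K(S) = 2 - 735 = -733)
h(L, P) = 167
G(p) = -291 + p/2 (G(p) = 2 + (p - 586)/2 = 2 + (-586 + p)/2 = 2 + (-293 + p/2) = -291 + p/2)
K(948)/(G(-186) + h(-10, 20)) = -733/((-291 + (1/2)*(-186)) + 167) = -733/((-291 - 93) + 167) = -733/(-384 + 167) = -733/(-217) = -733*(-1/217) = 733/217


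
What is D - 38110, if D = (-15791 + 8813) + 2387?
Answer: -42701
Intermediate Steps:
D = -4591 (D = -6978 + 2387 = -4591)
D - 38110 = -4591 - 38110 = -42701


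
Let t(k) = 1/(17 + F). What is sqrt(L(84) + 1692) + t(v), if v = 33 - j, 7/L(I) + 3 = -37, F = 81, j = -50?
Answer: 1/98 + sqrt(676730)/20 ≈ 41.142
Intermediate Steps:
L(I) = -7/40 (L(I) = 7/(-3 - 37) = 7/(-40) = 7*(-1/40) = -7/40)
v = 83 (v = 33 - 1*(-50) = 33 + 50 = 83)
t(k) = 1/98 (t(k) = 1/(17 + 81) = 1/98)
sqrt(L(84) + 1692) + t(v) = sqrt(-7/40 + 1692) + 1/98 = sqrt(67673/40) + 1/98 = sqrt(676730)/20 + 1/98 = 1/98 + sqrt(676730)/20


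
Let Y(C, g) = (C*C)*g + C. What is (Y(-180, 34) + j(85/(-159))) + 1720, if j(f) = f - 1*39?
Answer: 175392974/159 ≈ 1.1031e+6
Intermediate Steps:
Y(C, g) = C + g*C² (Y(C, g) = C²*g + C = g*C² + C = C + g*C²)
j(f) = -39 + f (j(f) = f - 39 = -39 + f)
(Y(-180, 34) + j(85/(-159))) + 1720 = (-180*(1 - 180*34) + (-39 + 85/(-159))) + 1720 = (-180*(1 - 6120) + (-39 + 85*(-1/159))) + 1720 = (-180*(-6119) + (-39 - 85/159)) + 1720 = (1101420 - 6286/159) + 1720 = 175119494/159 + 1720 = 175392974/159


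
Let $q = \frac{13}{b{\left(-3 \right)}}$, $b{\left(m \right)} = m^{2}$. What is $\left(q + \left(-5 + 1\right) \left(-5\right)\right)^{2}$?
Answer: $\frac{37249}{81} \approx 459.86$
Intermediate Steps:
$q = \frac{13}{9}$ ($q = \frac{13}{\left(-3\right)^{2}} = \frac{13}{9} \approx 1.4444$)
$\left(q + \left(-5 + 1\right) \left(-5\right)\right)^{2} = \left(\frac{13}{9} + \left(-5 + 1\right) \left(-5\right)\right)^{2} = \left(\frac{13}{9} - -20\right)^{2} = \left(\frac{13}{9} + 20\right)^{2} = \left(\frac{193}{9}\right)^{2} = \frac{37249}{81}$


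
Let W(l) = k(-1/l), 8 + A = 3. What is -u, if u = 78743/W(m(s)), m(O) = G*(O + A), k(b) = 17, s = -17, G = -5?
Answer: -78743/17 ≈ -4631.9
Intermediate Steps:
A = -5 (A = -8 + 3 = -5)
m(O) = 25 - 5*O (m(O) = -5*(O - 5) = -5*(-5 + O) = 25 - 5*O)
W(l) = 17
u = 78743/17 ≈ 4631.9
-u = -1*78743/17 = -78743/17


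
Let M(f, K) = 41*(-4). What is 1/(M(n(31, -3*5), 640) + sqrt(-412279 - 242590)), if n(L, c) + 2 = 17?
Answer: -164/681765 - I*sqrt(654869)/681765 ≈ -0.00024055 - 0.001187*I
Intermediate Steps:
n(L, c) = 15 (n(L, c) = -2 + 17 = 15)
M(f, K) = -164
1/(M(n(31, -3*5), 640) + sqrt(-412279 - 242590)) = 1/(-164 + sqrt(-412279 - 242590)) = 1/(-164 + sqrt(-654869)) = 1/(-164 + I*sqrt(654869))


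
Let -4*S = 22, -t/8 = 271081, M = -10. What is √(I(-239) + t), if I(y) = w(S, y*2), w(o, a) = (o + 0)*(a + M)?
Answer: 2*I*√541491 ≈ 1471.7*I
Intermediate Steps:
t = -2168648 (t = -8*271081 = -2168648)
S = -11/2 (S = -¼*22 = -11/2 ≈ -5.5000)
w(o, a) = o*(-10 + a) (w(o, a) = (o + 0)*(a - 10) = o*(-10 + a))
I(y) = 55 - 11*y (I(y) = -11*(-10 + y*2)/2 = -11*(-10 + 2*y)/2 = 55 - 11*y)
√(I(-239) + t) = √((55 - 11*(-239)) - 2168648) = √((55 + 2629) - 2168648) = √(2684 - 2168648) = √(-2165964) = 2*I*√541491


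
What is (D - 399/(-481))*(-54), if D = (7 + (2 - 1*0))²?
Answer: -2125440/481 ≈ -4418.8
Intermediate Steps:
D = 81 (D = (7 + (2 + 0))² = (7 + 2)² = 9² = 81)
(D - 399/(-481))*(-54) = (81 - 399/(-481))*(-54) = (81 - 399*(-1/481))*(-54) = (81 + 399/481)*(-54) = (39360/481)*(-54) = -2125440/481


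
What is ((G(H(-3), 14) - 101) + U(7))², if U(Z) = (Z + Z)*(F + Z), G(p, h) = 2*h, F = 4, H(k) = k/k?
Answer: 6561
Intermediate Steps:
H(k) = 1
U(Z) = 2*Z*(4 + Z) (U(Z) = (Z + Z)*(4 + Z) = (2*Z)*(4 + Z) = 2*Z*(4 + Z))
((G(H(-3), 14) - 101) + U(7))² = ((2*14 - 101) + 2*7*(4 + 7))² = ((28 - 101) + 2*7*11)² = (-73 + 154)² = 81² = 6561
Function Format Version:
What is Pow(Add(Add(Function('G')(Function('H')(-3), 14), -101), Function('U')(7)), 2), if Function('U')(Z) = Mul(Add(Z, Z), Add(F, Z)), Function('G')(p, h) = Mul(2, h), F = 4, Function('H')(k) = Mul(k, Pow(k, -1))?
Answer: 6561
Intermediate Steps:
Function('H')(k) = 1
Function('U')(Z) = Mul(2, Z, Add(4, Z)) (Function('U')(Z) = Mul(Add(Z, Z), Add(4, Z)) = Mul(Mul(2, Z), Add(4, Z)) = Mul(2, Z, Add(4, Z)))
Pow(Add(Add(Function('G')(Function('H')(-3), 14), -101), Function('U')(7)), 2) = Pow(Add(Add(Mul(2, 14), -101), Mul(2, 7, Add(4, 7))), 2) = Pow(Add(Add(28, -101), Mul(2, 7, 11)), 2) = Pow(Add(-73, 154), 2) = Pow(81, 2) = 6561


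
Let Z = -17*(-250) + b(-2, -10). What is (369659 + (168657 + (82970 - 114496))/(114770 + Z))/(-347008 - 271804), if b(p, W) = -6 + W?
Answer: -43991036767/73641103248 ≈ -0.59737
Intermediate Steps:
Z = 4234 (Z = -17*(-250) + (-6 - 10) = 4250 - 16 = 4234)
(369659 + (168657 + (82970 - 114496))/(114770 + Z))/(-347008 - 271804) = (369659 + (168657 + (82970 - 114496))/(114770 + 4234))/(-347008 - 271804) = (369659 + (168657 - 31526)/119004)/(-618812) = (369659 + 137131*(1/119004))*(-1/618812) = (369659 + 137131/119004)*(-1/618812) = (43991036767/119004)*(-1/618812) = -43991036767/73641103248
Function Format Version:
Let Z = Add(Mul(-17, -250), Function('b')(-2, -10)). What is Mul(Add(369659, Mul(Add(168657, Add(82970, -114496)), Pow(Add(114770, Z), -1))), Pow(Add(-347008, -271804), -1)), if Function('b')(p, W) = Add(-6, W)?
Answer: Rational(-43991036767, 73641103248) ≈ -0.59737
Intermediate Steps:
Z = 4234 (Z = Add(Mul(-17, -250), Add(-6, -10)) = Add(4250, -16) = 4234)
Mul(Add(369659, Mul(Add(168657, Add(82970, -114496)), Pow(Add(114770, Z), -1))), Pow(Add(-347008, -271804), -1)) = Mul(Add(369659, Mul(Add(168657, Add(82970, -114496)), Pow(Add(114770, 4234), -1))), Pow(Add(-347008, -271804), -1)) = Mul(Add(369659, Mul(Add(168657, -31526), Pow(119004, -1))), Pow(-618812, -1)) = Mul(Add(369659, Mul(137131, Rational(1, 119004))), Rational(-1, 618812)) = Mul(Add(369659, Rational(137131, 119004)), Rational(-1, 618812)) = Mul(Rational(43991036767, 119004), Rational(-1, 618812)) = Rational(-43991036767, 73641103248)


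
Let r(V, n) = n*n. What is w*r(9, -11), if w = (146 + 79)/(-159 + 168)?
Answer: 3025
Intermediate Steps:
r(V, n) = n**2
w = 25 (w = 225/9 = 225*(1/9) = 25)
w*r(9, -11) = 25*(-11)**2 = 25*121 = 3025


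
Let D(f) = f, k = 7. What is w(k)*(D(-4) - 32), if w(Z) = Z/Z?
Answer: -36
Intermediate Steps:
w(Z) = 1
w(k)*(D(-4) - 32) = 1*(-4 - 32) = 1*(-36) = -36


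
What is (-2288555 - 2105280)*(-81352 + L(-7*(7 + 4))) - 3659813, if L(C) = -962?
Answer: 361670474377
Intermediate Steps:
(-2288555 - 2105280)*(-81352 + L(-7*(7 + 4))) - 3659813 = (-2288555 - 2105280)*(-81352 - 962) - 3659813 = -4393835*(-82314) - 3659813 = 361674134190 - 3659813 = 361670474377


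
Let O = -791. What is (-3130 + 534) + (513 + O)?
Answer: -2874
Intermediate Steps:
(-3130 + 534) + (513 + O) = (-3130 + 534) + (513 - 791) = -2596 - 278 = -2874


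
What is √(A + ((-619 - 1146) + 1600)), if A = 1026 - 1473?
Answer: 6*I*√17 ≈ 24.739*I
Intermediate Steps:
A = -447
√(A + ((-619 - 1146) + 1600)) = √(-447 + ((-619 - 1146) + 1600)) = √(-447 + (-1765 + 1600)) = √(-447 - 165) = √(-612) = 6*I*√17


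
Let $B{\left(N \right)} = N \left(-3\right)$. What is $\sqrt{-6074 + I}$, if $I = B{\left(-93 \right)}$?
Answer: $i \sqrt{5795} \approx 76.125 i$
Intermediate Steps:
$B{\left(N \right)} = - 3 N$
$I = 279$ ($I = \left(-3\right) \left(-93\right) = 279$)
$\sqrt{-6074 + I} = \sqrt{-6074 + 279} = \sqrt{-5795} = i \sqrt{5795}$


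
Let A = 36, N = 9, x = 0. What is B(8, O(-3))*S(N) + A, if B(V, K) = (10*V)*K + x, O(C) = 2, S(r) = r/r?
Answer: 196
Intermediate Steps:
S(r) = 1
B(V, K) = 10*K*V (B(V, K) = (10*V)*K + 0 = 10*K*V + 0 = 10*K*V)
B(8, O(-3))*S(N) + A = (10*2*8)*1 + 36 = 160*1 + 36 = 160 + 36 = 196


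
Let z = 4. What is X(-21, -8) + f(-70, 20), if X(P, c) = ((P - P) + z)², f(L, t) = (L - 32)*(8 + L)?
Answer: 6340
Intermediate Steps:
f(L, t) = (-32 + L)*(8 + L)
X(P, c) = 16 (X(P, c) = ((P - P) + 4)² = (0 + 4)² = 4² = 16)
X(-21, -8) + f(-70, 20) = 16 + (-256 + (-70)² - 24*(-70)) = 16 + (-256 + 4900 + 1680) = 16 + 6324 = 6340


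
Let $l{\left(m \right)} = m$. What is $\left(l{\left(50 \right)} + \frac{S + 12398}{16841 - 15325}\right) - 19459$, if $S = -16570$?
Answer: $- \frac{7357054}{379} \approx -19412.0$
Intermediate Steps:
$\left(l{\left(50 \right)} + \frac{S + 12398}{16841 - 15325}\right) - 19459 = \left(50 + \frac{-16570 + 12398}{16841 - 15325}\right) - 19459 = \left(50 - \frac{4172}{1516}\right) - 19459 = \left(50 - \frac{1043}{379}\right) - 19459 = \frac{17907}{379} - 19459 = - \frac{7357054}{379}$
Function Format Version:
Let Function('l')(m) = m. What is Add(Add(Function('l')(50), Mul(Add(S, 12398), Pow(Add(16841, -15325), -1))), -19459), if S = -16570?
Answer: Rational(-7357054, 379) ≈ -19412.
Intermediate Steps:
Add(Add(Function('l')(50), Mul(Add(S, 12398), Pow(Add(16841, -15325), -1))), -19459) = Add(Add(50, Mul(Add(-16570, 12398), Pow(Add(16841, -15325), -1))), -19459) = Add(Add(50, Mul(-4172, Pow(1516, -1))), -19459) = Add(Add(50, Mul(-4172, Rational(1, 1516))), -19459) = Add(Add(50, Rational(-1043, 379)), -19459) = Add(Rational(17907, 379), -19459) = Rational(-7357054, 379)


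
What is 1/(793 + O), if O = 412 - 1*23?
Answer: 1/1182 ≈ 0.00084602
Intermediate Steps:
O = 389 (O = 412 - 23 = 389)
1/(793 + O) = 1/(793 + 389) = 1/1182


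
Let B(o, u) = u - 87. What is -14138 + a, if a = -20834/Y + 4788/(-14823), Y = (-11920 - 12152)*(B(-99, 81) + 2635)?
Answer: -22328025214121/1579255596 ≈ -14138.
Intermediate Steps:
B(o, u) = -87 + u
Y = -63285288 (Y = (-11920 - 12152)*((-87 + 81) + 2635) = -24072*(-6 + 2635) = -24072*2629 = -63285288)
a = -509597873/1579255596 (a = -20834/(-63285288) + 4788/(-14823) = -20834*(-1/63285288) + 4788*(-1/14823) = 947/2876604 - 532/1647 = -509597873/1579255596 ≈ -0.32268)
-14138 + a = -14138 - 509597873/1579255596 = -22328025214121/1579255596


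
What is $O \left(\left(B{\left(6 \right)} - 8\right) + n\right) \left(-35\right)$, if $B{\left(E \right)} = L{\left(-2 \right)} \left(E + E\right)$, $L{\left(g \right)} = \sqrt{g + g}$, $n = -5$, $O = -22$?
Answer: $-10010 + 18480 i \approx -10010.0 + 18480.0 i$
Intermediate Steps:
$L{\left(g \right)} = \sqrt{2} \sqrt{g}$ ($L{\left(g \right)} = \sqrt{2 g} = \sqrt{2} \sqrt{g}$)
$B{\left(E \right)} = 4 i E$ ($B{\left(E \right)} = \sqrt{2} \sqrt{-2} \left(E + E\right) = \sqrt{2} i \sqrt{2} \cdot 2 E = 2 i 2 E = 4 i E$)
$O \left(\left(B{\left(6 \right)} - 8\right) + n\right) \left(-35\right) = - 22 \left(\left(4 i 6 - 8\right) - 5\right) \left(-35\right) = - 22 \left(\left(24 i - 8\right) - 5\right) \left(-35\right) = - 22 \left(\left(-8 + 24 i\right) - 5\right) \left(-35\right) = - 22 \left(-13 + 24 i\right) \left(-35\right) = \left(286 - 528 i\right) \left(-35\right) = -10010 + 18480 i$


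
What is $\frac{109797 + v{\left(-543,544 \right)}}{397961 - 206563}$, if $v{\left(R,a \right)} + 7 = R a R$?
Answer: $\frac{80253823}{95699} \approx 838.61$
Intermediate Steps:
$v{\left(R,a \right)} = -7 + a R^{2}$ ($v{\left(R,a \right)} = -7 + R a R = -7 + a R^{2}$)
$\frac{109797 + v{\left(-543,544 \right)}}{397961 - 206563} = \frac{109797 - \left(7 - 544 \left(-543\right)^{2}\right)}{397961 - 206563} = \frac{109797 + \left(-7 + 544 \cdot 294849\right)}{191398} = \left(109797 + \left(-7 + 160397856\right)\right) \frac{1}{191398} = \left(109797 + 160397849\right) \frac{1}{191398} = 160507646 \cdot \frac{1}{191398} = \frac{80253823}{95699}$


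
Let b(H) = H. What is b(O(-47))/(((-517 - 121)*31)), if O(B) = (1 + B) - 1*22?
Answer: 34/9889 ≈ 0.0034382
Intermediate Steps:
O(B) = -21 + B (O(B) = (1 + B) - 22 = -21 + B)
b(O(-47))/(((-517 - 121)*31)) = (-21 - 47)/(((-517 - 121)*31)) = -68/((-638*31)) = -68/(-19778) = -68*(-1/19778) = 34/9889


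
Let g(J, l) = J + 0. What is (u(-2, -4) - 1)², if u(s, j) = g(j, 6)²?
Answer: 225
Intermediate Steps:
g(J, l) = J
u(s, j) = j²
(u(-2, -4) - 1)² = ((-4)² - 1)² = (16 - 1)² = 15² = 225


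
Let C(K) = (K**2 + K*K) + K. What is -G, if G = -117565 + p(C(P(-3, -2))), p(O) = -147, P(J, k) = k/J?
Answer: 117712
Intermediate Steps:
C(K) = K + 2*K**2 (C(K) = (K**2 + K**2) + K = 2*K**2 + K = K + 2*K**2)
G = -117712 (G = -117565 - 147 = -117712)
-G = -1*(-117712) = 117712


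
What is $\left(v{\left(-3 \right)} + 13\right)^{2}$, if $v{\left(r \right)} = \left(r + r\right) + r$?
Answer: $16$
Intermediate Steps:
$v{\left(r \right)} = 3 r$ ($v{\left(r \right)} = 2 r + r = 3 r$)
$\left(v{\left(-3 \right)} + 13\right)^{2} = \left(3 \left(-3\right) + 13\right)^{2} = \left(-9 + 13\right)^{2} = 4^{2} = 16$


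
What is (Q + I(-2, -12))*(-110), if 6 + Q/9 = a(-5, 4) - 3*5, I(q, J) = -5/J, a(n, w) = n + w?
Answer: 130405/6 ≈ 21734.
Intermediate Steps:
I(q, J) = -5/J
Q = -198 (Q = -54 + 9*((-5 + 4) - 3*5) = -54 + 9*(-1 - 15) = -54 + 9*(-16) = -54 - 144 = -198)
(Q + I(-2, -12))*(-110) = (-198 - 5/(-12))*(-110) = (-198 - 5*(-1/12))*(-110) = (-198 + 5/12)*(-110) = -2371/12*(-110) = 130405/6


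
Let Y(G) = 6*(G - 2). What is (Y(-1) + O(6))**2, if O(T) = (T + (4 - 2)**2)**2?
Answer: 6724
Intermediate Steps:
Y(G) = -12 + 6*G (Y(G) = 6*(-2 + G) = -12 + 6*G)
O(T) = (4 + T)**2 (O(T) = (T + 2**2)**2 = (T + 4)**2 = (4 + T)**2)
(Y(-1) + O(6))**2 = ((-12 + 6*(-1)) + (4 + 6)**2)**2 = ((-12 - 6) + 10**2)**2 = (-18 + 100)**2 = 82**2 = 6724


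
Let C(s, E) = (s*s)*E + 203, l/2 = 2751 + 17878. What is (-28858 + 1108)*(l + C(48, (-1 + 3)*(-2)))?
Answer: -894798750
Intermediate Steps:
l = 41258 (l = 2*(2751 + 17878) = 2*20629 = 41258)
C(s, E) = 203 + E*s² (C(s, E) = s²*E + 203 = E*s² + 203 = 203 + E*s²)
(-28858 + 1108)*(l + C(48, (-1 + 3)*(-2))) = (-28858 + 1108)*(41258 + (203 + ((-1 + 3)*(-2))*48²)) = -27750*(41258 + (203 + (2*(-2))*2304)) = -27750*(41258 + (203 - 4*2304)) = -27750*(41258 + (203 - 9216)) = -27750*(41258 - 9013) = -27750*32245 = -894798750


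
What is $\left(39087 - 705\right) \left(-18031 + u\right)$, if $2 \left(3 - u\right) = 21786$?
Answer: $-1110045822$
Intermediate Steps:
$u = -10890$ ($u = 3 - 10893 = -10890$)
$\left(39087 - 705\right) \left(-18031 + u\right) = \left(39087 - 705\right) \left(-18031 - 10890\right) = 38382 \left(-28921\right) = -1110045822$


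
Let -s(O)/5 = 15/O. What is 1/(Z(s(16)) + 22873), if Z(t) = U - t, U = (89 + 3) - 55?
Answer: 16/366635 ≈ 4.3640e-5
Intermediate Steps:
s(O) = -75/O
U = 37 (U = 92 - 55 = 37)
Z(t) = 37 - t
1/(Z(s(16)) + 22873) = 1/((37 - (-75)/16) + 22873) = 1/((37 - 1*(-75/16)) + 22873) = 1/((37 + 75/16) + 22873) = 1/(667/16 + 22873) = 1/(366635/16) = 16/366635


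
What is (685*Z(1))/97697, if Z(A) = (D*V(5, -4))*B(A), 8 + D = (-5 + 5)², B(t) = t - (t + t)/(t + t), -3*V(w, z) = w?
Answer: 0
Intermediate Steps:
V(w, z) = -w/3
B(t) = -1 + t (B(t) = t - 2*t/(2*t) = t - 2*t*1/(2*t) = t - 1*1 = t - 1 = -1 + t)
D = -8 (D = -8 + (-5 + 5)² = -8 + 0² = -8 + 0 = -8)
Z(A) = -40/3 + 40*A/3 (Z(A) = (-(-8)*5/3)*(-1 + A) = (-8*(-5/3))*(-1 + A) = 40*(-1 + A)/3 = -40/3 + 40*A/3)
(685*Z(1))/97697 = (685*(-40/3 + (40/3)*1))/97697 = (685*(-40/3 + 40/3))*(1/97697) = (685*0)*(1/97697) = 0*(1/97697) = 0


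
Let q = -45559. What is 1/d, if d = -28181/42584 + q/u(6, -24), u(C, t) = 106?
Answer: -2256952/971535821 ≈ -0.0023231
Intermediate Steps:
d = -971535821/2256952 (d = -28181/42584 - 45559/106 = -971535821/2256952 ≈ -430.46)
1/d = 1/(-971535821/2256952) = -2256952/971535821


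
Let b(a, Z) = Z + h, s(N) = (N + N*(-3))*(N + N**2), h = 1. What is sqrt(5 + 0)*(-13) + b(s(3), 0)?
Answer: 1 - 13*sqrt(5) ≈ -28.069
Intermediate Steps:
s(N) = -2*N*(N + N**2) (s(N) = (N - 3*N)*(N + N**2) = (-2*N)*(N + N**2) = -2*N*(N + N**2))
b(a, Z) = 1 + Z (b(a, Z) = Z + 1 = 1 + Z)
sqrt(5 + 0)*(-13) + b(s(3), 0) = sqrt(5 + 0)*(-13) + (1 + 0) = sqrt(5)*(-13) + 1 = -13*sqrt(5) + 1 = 1 - 13*sqrt(5)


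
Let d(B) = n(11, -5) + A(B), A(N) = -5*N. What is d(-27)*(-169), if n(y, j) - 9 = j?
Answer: -23491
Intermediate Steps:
n(y, j) = 9 + j
d(B) = 4 - 5*B (d(B) = (9 - 5) - 5*B = 4 - 5*B)
d(-27)*(-169) = (4 - 5*(-27))*(-169) = (4 + 135)*(-169) = 139*(-169) = -23491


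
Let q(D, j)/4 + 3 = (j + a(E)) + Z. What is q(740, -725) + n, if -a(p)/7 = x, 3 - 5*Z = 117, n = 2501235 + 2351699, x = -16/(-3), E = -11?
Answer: 72746722/15 ≈ 4.8498e+6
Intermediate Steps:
x = 16/3 (x = -16*(-⅓) = 16/3 ≈ 5.3333)
n = 4852934
Z = -114/5 (Z = ⅗ - ⅕*117 = ⅗ - 117/5 = -114/5 ≈ -22.800)
a(p) = -112/3 (a(p) = -7*16/3 = -112/3)
q(D, j) = -3788/15 + 4*j (q(D, j) = -12 + 4*((j - 112/3) - 114/5) = -12 + 4*((-112/3 + j) - 114/5) = -12 + 4*(-902/15 + j) = -12 + (-3608/15 + 4*j) = -3788/15 + 4*j)
q(740, -725) + n = (-3788/15 + 4*(-725)) + 4852934 = (-3788/15 - 2900) + 4852934 = -47288/15 + 4852934 = 72746722/15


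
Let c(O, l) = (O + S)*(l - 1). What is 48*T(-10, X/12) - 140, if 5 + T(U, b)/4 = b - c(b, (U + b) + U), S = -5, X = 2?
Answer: -61204/3 ≈ -20401.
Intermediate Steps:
c(O, l) = (-1 + l)*(-5 + O) (c(O, l) = (O - 5)*(l - 1) = (-5 + O)*(-1 + l) = (-1 + l)*(-5 + O))
T(U, b) = -40 + 28*b + 40*U - 4*b*(b + 2*U) (T(U, b) = -20 + 4*(b - (5 - b - 5*((U + b) + U) + b*((U + b) + U))) = -20 + 4*(b - (5 - b - 5*(b + 2*U) + b*(b + 2*U))) = -20 + 4*(b - (5 - b + (-10*U - 5*b) + b*(b + 2*U))) = -20 + 4*(b - (5 - 10*U - 6*b + b*(b + 2*U))) = -20 + 4*(b + (-5 + 6*b + 10*U - b*(b + 2*U))) = -20 + 4*(-5 + 7*b + 10*U - b*(b + 2*U)) = -20 + (-20 + 28*b + 40*U - 4*b*(b + 2*U)) = -40 + 28*b + 40*U - 4*b*(b + 2*U))
48*T(-10, X/12) - 140 = 48*(-40 + 28*(2/12) + 40*(-10) - 4*2/12*(2/12 + 2*(-10))) - 140 = 48*(-40 + 28*(2*(1/12)) - 400 - 4*2*(1/12)*(2*(1/12) - 20)) - 140 = 48*(-40 + 28*(1/6) - 400 - 4*1/6*(1/6 - 20)) - 140 = 48*(-40 + 14/3 - 400 - 4*1/6*(-119/6)) - 140 = 48*(-40 + 14/3 - 400 + 119/9) - 140 = 48*(-3799/9) - 140 = -60784/3 - 140 = -61204/3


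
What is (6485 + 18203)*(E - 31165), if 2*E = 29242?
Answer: -408438272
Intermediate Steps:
E = 14621 (E = (1/2)*29242 = 14621)
(6485 + 18203)*(E - 31165) = (6485 + 18203)*(14621 - 31165) = 24688*(-16544) = -408438272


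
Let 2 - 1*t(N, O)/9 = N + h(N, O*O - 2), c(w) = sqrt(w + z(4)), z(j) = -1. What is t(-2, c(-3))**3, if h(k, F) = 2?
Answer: 5832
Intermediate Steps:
c(w) = sqrt(-1 + w) (c(w) = sqrt(w - 1) = sqrt(-1 + w))
t(N, O) = -9*N (t(N, O) = 18 - 9*(N + 2) = 18 - 9*(2 + N) = 18 + (-18 - 9*N) = -9*N)
t(-2, c(-3))**3 = (-9*(-2))**3 = 18**3 = 5832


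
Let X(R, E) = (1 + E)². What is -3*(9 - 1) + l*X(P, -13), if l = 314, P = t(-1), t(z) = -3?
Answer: 45192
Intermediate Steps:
P = -3
-3*(9 - 1) + l*X(P, -13) = -3*(9 - 1) + 314*(1 - 13)² = -3*8 + 314*(-12)² = -24 + 314*144 = -24 + 45216 = 45192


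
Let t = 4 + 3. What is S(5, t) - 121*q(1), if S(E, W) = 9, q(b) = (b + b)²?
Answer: -475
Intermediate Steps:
t = 7
q(b) = 4*b² (q(b) = (2*b)² = 4*b²)
S(5, t) - 121*q(1) = 9 - 484*1² = 9 - 484 = -475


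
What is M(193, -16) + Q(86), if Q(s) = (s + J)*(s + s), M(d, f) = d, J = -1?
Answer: 14813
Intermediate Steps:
Q(s) = 2*s*(-1 + s) (Q(s) = (s - 1)*(s + s) = (-1 + s)*(2*s) = 2*s*(-1 + s))
M(193, -16) + Q(86) = 193 + 2*86*(-1 + 86) = 193 + 2*86*85 = 193 + 14620 = 14813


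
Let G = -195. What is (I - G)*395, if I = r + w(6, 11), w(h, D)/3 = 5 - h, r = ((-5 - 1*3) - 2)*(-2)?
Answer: 83740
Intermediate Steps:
r = 20 (r = ((-5 - 3) - 2)*(-2) = (-8 - 2)*(-2) = -10*(-2) = 20)
w(h, D) = 15 - 3*h (w(h, D) = 3*(5 - h) = 15 - 3*h)
I = 17 (I = 20 + (15 - 3*6) = 20 + (15 - 18) = 20 - 3 = 17)
(I - G)*395 = (17 - 1*(-195))*395 = (17 + 195)*395 = 212*395 = 83740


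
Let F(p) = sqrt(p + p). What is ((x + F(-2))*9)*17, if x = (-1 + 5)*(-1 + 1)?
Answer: 306*I ≈ 306.0*I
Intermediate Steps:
F(p) = sqrt(2)*sqrt(p) (F(p) = sqrt(2*p) = sqrt(2)*sqrt(p))
x = 0 (x = 4*0 = 0)
((x + F(-2))*9)*17 = ((0 + sqrt(2)*sqrt(-2))*9)*17 = ((0 + sqrt(2)*(I*sqrt(2)))*9)*17 = ((0 + 2*I)*9)*17 = ((2*I)*9)*17 = (18*I)*17 = 306*I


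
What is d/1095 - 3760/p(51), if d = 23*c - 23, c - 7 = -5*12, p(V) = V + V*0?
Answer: -1393514/18615 ≈ -74.860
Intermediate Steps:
p(V) = V (p(V) = V + 0 = V)
c = -53 (c = 7 - 5*12 = 7 - 60 = -53)
d = -1242 (d = 23*(-53) - 23 = -1219 - 23 = -1242)
d/1095 - 3760/p(51) = -1242/1095 - 3760/51 = -1242*1/1095 - 3760*1/51 = -414/365 - 3760/51 = -1393514/18615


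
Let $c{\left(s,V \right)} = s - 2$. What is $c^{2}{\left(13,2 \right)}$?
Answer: $121$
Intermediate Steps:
$c{\left(s,V \right)} = -2 + s$ ($c{\left(s,V \right)} = s - 2 = -2 + s$)
$c^{2}{\left(13,2 \right)} = \left(-2 + 13\right)^{2} = 11^{2} = 121$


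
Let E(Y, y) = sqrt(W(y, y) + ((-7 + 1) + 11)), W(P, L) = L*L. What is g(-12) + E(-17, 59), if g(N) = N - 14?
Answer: -26 + sqrt(3486) ≈ 33.042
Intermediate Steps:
W(P, L) = L**2
g(N) = -14 + N
E(Y, y) = sqrt(5 + y**2) (E(Y, y) = sqrt(y**2 + ((-7 + 1) + 11)) = sqrt(y**2 + (-6 + 11)) = sqrt(y**2 + 5) = sqrt(5 + y**2))
g(-12) + E(-17, 59) = (-14 - 12) + sqrt(5 + 59**2) = -26 + sqrt(5 + 3481) = -26 + sqrt(3486)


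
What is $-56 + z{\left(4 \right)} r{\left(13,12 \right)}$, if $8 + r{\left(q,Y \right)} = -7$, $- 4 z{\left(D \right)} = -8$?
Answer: $-86$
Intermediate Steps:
$z{\left(D \right)} = 2$ ($z{\left(D \right)} = \left(- \frac{1}{4}\right) \left(-8\right) = 2$)
$r{\left(q,Y \right)} = -15$ ($r{\left(q,Y \right)} = -8 - 7 = -15$)
$-56 + z{\left(4 \right)} r{\left(13,12 \right)} = -56 + 2 \left(-15\right) = -56 - 30 = -86$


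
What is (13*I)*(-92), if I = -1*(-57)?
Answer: -68172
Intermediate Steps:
I = 57
(13*I)*(-92) = (13*57)*(-92) = 741*(-92) = -68172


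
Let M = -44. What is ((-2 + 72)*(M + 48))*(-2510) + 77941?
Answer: -624859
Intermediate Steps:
((-2 + 72)*(M + 48))*(-2510) + 77941 = ((-2 + 72)*(-44 + 48))*(-2510) + 77941 = (70*4)*(-2510) + 77941 = 280*(-2510) + 77941 = -702800 + 77941 = -624859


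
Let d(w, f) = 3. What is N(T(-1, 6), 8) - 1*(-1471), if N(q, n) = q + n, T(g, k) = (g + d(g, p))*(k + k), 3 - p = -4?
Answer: 1503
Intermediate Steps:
p = 7 (p = 3 - 1*(-4) = 3 + 4 = 7)
T(g, k) = 2*k*(3 + g) (T(g, k) = (g + 3)*(k + k) = (3 + g)*(2*k) = 2*k*(3 + g))
N(q, n) = n + q
N(T(-1, 6), 8) - 1*(-1471) = (8 + 2*6*(3 - 1)) - 1*(-1471) = (8 + 2*6*2) + 1471 = (8 + 24) + 1471 = 32 + 1471 = 1503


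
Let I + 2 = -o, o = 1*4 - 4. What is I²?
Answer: 4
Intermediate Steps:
o = 0 (o = 4 - 4 = 0)
I = -2 (I = -2 - 1*0 = -2 + 0 = -2)
I² = (-2)² = 4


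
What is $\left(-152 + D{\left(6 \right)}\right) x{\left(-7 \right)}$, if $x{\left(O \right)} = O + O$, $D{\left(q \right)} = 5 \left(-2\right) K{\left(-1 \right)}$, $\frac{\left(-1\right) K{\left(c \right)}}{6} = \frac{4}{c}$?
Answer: $5488$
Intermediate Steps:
$K{\left(c \right)} = - \frac{24}{c}$ ($K{\left(c \right)} = - 6 \frac{4}{c} = - \frac{24}{c}$)
$D{\left(q \right)} = -240$ ($D{\left(q \right)} = 5 \left(-2\right) \left(- \frac{24}{-1}\right) = - 10 \left(\left(-24\right) \left(-1\right)\right) = \left(-10\right) 24 = -240$)
$x{\left(O \right)} = 2 O$
$\left(-152 + D{\left(6 \right)}\right) x{\left(-7 \right)} = \left(-152 - 240\right) 2 \left(-7\right) = \left(-392\right) \left(-14\right) = 5488$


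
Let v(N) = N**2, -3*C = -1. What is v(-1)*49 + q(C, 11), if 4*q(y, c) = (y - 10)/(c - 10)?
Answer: 559/12 ≈ 46.583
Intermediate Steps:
C = 1/3 (C = -1/3*(-1) = 1/3 ≈ 0.33333)
q(y, c) = (-10 + y)/(4*(-10 + c)) (q(y, c) = ((y - 10)/(c - 10))/4 = ((-10 + y)/(-10 + c))/4 = (-10 + y)/(4*(-10 + c)))
v(-1)*49 + q(C, 11) = (-1)**2*49 + (-10 + 1/3)/(4*(-10 + 11)) = 1*49 + (1/4)*(-29/3)/1 = 49 + (1/4)*1*(-29/3) = 49 - 29/12 = 559/12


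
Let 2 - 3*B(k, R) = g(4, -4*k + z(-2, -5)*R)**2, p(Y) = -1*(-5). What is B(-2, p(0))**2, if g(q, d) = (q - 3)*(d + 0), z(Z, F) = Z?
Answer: 4/9 ≈ 0.44444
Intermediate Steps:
p(Y) = 5
g(q, d) = d*(-3 + q) (g(q, d) = (-3 + q)*d = d*(-3 + q))
B(k, R) = 2/3 - (-4*k - 2*R)**2/3 (B(k, R) = 2/3 - (-3 + 4)**2*(-4*k - 2*R)**2/3 = 2/3 - (-4*k - 2*R)**2/3)
B(-2, p(0))**2 = (2/3 - 4*(5 + 2*(-2))**2/3)**2 = (2/3 - 4*(5 - 4)**2/3)**2 = (2/3 - 4/3*1**2)**2 = (2/3 - 4/3*1)**2 = (2/3 - 4/3)**2 = (-2/3)**2 = 4/9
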